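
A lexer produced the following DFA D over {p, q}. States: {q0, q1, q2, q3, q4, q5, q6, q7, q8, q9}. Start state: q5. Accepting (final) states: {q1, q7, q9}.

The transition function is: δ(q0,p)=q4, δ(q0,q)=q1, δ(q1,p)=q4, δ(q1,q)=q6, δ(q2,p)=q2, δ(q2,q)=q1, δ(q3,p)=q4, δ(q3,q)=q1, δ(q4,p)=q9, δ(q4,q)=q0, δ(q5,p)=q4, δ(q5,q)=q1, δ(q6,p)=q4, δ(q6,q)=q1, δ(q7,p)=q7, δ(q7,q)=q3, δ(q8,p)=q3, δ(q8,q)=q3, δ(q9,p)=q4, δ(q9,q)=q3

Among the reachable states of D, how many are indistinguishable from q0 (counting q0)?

States {q2,q7,q8} cannot be reached from the start state, so discard them.
P0 = {q1,q9} | {q0,q3,q4,q5,q6}.
Refine {q0,q3,q4,q5,q6} on symbol p: members go to different blocks, giving {q0,q3,q5,q6} and {q4}.
Stable partition: {q1,q9} | {q0,q3,q5,q6} | {q4} — 3 equivalence classes.
The equivalence class containing q0 is {q0,q3,q5,q6}, of size 4.

4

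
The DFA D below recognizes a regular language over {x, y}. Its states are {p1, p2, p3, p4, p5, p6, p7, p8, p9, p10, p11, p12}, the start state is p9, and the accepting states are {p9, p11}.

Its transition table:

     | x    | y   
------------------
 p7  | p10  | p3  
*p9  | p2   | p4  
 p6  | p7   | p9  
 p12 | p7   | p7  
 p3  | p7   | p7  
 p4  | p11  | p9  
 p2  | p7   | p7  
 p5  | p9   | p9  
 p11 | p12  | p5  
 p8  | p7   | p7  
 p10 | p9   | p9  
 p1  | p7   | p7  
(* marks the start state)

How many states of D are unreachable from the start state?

3

No path from p9 leads to p1, p6, p8; the other 9 states are all reachable.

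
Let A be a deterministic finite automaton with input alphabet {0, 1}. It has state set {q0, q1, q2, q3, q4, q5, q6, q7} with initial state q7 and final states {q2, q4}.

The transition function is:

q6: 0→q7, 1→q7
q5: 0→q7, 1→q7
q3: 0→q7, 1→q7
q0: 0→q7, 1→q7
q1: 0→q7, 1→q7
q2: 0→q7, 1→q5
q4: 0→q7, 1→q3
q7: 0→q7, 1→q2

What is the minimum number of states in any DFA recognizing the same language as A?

3

First remove the unreachable states {q0,q1,q3,q4,q6}; 3 states remain.
Start with accepting vs non-accepting: {q2} | {q5,q7}.
Split {q5,q7} by δ(·,1) → {q5} and {q7}.
The partition is now stable with 3 blocks: {q2} | {q5} | {q7}.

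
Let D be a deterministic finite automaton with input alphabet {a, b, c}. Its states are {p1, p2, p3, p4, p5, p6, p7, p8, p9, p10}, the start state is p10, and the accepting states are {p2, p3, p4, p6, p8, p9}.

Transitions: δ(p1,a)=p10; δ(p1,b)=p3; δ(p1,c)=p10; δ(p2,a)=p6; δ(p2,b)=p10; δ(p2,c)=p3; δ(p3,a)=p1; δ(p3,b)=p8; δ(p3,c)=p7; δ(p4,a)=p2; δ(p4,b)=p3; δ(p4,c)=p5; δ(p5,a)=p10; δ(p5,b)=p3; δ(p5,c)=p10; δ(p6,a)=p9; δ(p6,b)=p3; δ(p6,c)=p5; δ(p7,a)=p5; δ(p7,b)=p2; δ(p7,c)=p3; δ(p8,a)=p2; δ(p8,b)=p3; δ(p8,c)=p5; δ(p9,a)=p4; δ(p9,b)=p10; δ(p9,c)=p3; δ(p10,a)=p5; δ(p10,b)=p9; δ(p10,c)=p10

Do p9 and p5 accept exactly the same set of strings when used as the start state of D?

Initial partition by acceptance: {p2,p3,p4,p6,p8,p9} | {p1,p5,p7,p10}.
Refine {p2,p3,p4,p6,p8,p9} on symbol a: members go to different blocks, giving {p2,p4,p6,p8,p9} and {p3}.
Split {p2,p4,p6,p8,p9} by δ(·,b) → {p4,p6,p8} and {p2,p9}.
On input b, block {p1,p5,p7,p10} splits into {p1,p5} and {p7,p10}.
Split {p7,p10} by δ(·,c) → {p7} and {p10}.
No further refinement is possible. Final partition (6 blocks): {p4,p6,p8} | {p1,p5} | {p3} | {p2,p9} | {p7} | {p10}.
p9 and p5 end up in different blocks, so they are distinguishable. For instance, the string 'ε' is accepted from only p9.

No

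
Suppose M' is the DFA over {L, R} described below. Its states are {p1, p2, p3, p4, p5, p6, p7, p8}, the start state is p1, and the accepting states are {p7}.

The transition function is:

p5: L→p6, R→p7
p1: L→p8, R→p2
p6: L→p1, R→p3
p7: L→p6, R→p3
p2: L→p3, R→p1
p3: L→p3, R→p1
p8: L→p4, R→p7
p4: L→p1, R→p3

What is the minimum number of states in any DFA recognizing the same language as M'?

States {p5} cannot be reached from the start state, so discard them.
P0 = {p7} | {p1,p2,p3,p4,p6,p8}.
Refine {p1,p2,p3,p4,p6,p8} on symbol R: members go to different blocks, giving {p1,p2,p3,p4,p6} and {p8}.
On input L, block {p1,p2,p3,p4,p6} splits into {p2,p3,p4,p6} and {p1}.
Split {p2,p3,p4,p6} by δ(·,L) → {p2,p3} and {p4,p6}.
No further refinement is possible. Final partition (5 blocks): {p7} | {p2,p3} | {p8} | {p1} | {p4,p6}.

5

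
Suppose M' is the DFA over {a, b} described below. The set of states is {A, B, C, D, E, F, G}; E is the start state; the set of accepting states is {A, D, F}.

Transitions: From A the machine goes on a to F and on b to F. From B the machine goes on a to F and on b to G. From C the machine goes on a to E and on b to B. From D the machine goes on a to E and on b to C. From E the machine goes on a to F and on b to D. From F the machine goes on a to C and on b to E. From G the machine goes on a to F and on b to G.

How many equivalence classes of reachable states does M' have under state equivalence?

5

First remove the unreachable states {A}; 6 states remain.
Start with accepting vs non-accepting: {D,F} | {B,C,E,G}.
Split {B,C,E,G} by δ(·,a) → {B,E,G} and {C}.
Refine {D,F} on symbol a: members go to different blocks, giving {D} and {F}.
Refine {B,E,G} on symbol b: members go to different blocks, giving {B,G} and {E}.
No further refinement is possible. Final partition (5 blocks): {D} | {B,G} | {C} | {F} | {E}.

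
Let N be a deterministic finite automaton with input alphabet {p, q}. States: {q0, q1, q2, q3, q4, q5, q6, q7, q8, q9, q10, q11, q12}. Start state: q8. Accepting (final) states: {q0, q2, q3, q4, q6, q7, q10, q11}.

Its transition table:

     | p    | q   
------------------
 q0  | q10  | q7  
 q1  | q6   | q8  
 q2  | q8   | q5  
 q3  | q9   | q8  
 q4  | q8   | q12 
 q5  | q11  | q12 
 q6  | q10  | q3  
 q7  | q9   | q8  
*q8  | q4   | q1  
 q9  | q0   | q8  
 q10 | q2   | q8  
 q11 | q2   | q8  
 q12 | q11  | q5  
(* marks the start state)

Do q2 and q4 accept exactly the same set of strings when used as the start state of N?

Yes

P0 = {q0,q2,q3,q4,q6,q7,q10,q11} | {q1,q5,q8,q9,q12}.
Refine {q0,q2,q3,q4,q6,q7,q10,q11} on symbol p: members go to different blocks, giving {q0,q6,q10,q11} and {q2,q3,q4,q7}.
Refine {q0,q6,q10,q11} on symbol p: members go to different blocks, giving {q0,q6} and {q10,q11}.
Refine {q1,q5,q8,q9,q12} on symbol p: members go to different blocks, giving {q1,q9} and {q5,q12} and {q8}.
Split {q2,q3,q4,q7} by δ(·,p) → {q2,q4} and {q3,q7}.
No further refinement is possible. Final partition (7 blocks): {q0,q6} | {q1,q9} | {q2,q4} | {q10,q11} | {q5,q12} | {q8} | {q3,q7}.
q2 and q4 lie in the same block of the stable partition, so they are equivalent — no string distinguishes them.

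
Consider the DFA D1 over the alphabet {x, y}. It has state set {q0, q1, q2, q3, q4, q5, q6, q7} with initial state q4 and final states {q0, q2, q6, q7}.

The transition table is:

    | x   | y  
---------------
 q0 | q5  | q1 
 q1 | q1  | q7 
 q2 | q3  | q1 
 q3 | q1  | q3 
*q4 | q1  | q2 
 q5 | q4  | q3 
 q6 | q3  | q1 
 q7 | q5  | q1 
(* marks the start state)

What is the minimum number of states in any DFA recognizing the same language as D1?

3

First remove the unreachable states {q0,q6}; 6 states remain.
Start with accepting vs non-accepting: {q2,q7} | {q1,q3,q4,q5}.
Split {q1,q3,q4,q5} by δ(·,y) → {q1,q4} and {q3,q5}.
Stable partition: {q2,q7} | {q1,q4} | {q3,q5} — 3 equivalence classes.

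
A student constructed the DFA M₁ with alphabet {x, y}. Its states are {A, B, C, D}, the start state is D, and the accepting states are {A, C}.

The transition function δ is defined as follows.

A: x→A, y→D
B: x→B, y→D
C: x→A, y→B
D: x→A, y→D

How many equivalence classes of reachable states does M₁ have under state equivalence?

2

States {B,C} cannot be reached from the start state, so discard them.
Initial partition by acceptance: {A} | {D}.
The partition is now stable with 2 blocks: {A} | {D}.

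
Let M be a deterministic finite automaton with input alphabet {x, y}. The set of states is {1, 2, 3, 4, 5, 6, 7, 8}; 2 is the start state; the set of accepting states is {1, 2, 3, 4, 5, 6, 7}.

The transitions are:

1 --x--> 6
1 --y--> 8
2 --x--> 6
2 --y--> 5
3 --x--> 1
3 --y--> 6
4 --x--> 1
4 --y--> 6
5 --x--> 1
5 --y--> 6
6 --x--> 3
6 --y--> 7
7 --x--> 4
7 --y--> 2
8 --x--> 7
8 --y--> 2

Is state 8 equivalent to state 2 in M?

P0 = {1,2,3,4,5,6,7} | {8}.
Refine {1,2,3,4,5,6,7} on symbol y: members go to different blocks, giving {2,3,4,5,6,7} and {1}.
Refine {2,3,4,5,6,7} on symbol x: members go to different blocks, giving {2,6,7} and {3,4,5}.
Split {2,6,7} by δ(·,x) → {6,7} and {2}.
Refine {6,7} on symbol y: members go to different blocks, giving {6} and {7}.
No further refinement is possible. Final partition (6 blocks): {6} | {8} | {1} | {3,4,5} | {2} | {7}.
8 and 2 end up in different blocks, so they are distinguishable. For instance, the string 'ε' is accepted from only 2.

No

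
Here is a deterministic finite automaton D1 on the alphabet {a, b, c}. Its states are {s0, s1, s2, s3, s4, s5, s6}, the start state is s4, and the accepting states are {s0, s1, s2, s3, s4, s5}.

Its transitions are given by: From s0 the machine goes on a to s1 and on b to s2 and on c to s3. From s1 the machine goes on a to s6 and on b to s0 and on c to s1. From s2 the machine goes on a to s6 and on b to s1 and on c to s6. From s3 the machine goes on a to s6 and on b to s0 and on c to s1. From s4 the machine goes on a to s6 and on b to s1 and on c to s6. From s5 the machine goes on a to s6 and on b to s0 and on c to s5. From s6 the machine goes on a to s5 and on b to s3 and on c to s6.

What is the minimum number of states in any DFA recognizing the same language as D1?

P0 = {s0,s1,s2,s3,s4,s5} | {s6}.
Split {s0,s1,s2,s3,s4,s5} by δ(·,a) → {s1,s2,s3,s4,s5} and {s0}.
Refine {s1,s2,s3,s4,s5} on symbol b: members go to different blocks, giving {s1,s3,s5} and {s2,s4}.
No further refinement is possible. Final partition (4 blocks): {s1,s3,s5} | {s6} | {s0} | {s2,s4}.

4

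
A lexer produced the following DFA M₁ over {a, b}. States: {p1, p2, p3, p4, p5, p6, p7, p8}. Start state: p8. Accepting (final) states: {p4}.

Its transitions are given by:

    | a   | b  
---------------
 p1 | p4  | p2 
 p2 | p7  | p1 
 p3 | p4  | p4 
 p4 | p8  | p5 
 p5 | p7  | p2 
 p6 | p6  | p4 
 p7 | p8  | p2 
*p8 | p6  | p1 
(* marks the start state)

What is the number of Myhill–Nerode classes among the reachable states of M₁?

Reachable states from the start: {p1,p2,p4,p5,p6,p7,p8}. Unreachable: {p3} — drop them.
Initial partition by acceptance: {p4} | {p1,p2,p5,p6,p7,p8}.
On input a, block {p1,p2,p5,p6,p7,p8} splits into {p2,p5,p6,p7,p8} and {p1}.
Split {p2,p5,p6,p7,p8} by δ(·,b) → {p2,p8} and {p5,p7} and {p6}.
On input a, block {p2,p8} splits into {p2} and {p8}.
Refine {p5,p7} on symbol a: members go to different blocks, giving {p5} and {p7}.
The partition is now stable with 7 blocks: {p4} | {p2} | {p1} | {p5} | {p6} | {p8} | {p7}.

7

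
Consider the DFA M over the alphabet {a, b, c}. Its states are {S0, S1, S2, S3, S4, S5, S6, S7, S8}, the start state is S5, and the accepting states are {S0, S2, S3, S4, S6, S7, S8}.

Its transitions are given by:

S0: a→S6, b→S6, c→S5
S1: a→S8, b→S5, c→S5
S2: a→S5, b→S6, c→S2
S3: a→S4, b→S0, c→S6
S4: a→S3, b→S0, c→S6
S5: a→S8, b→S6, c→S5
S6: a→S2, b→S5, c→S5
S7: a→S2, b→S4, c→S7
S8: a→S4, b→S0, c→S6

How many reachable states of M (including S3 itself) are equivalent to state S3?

3

First remove the unreachable states {S1,S7}; 7 states remain.
Start with accepting vs non-accepting: {S0,S2,S3,S4,S6,S8} | {S5}.
On input a, block {S0,S2,S3,S4,S6,S8} splits into {S0,S3,S4,S6,S8} and {S2}.
On input a, block {S0,S3,S4,S6,S8} splits into {S0,S3,S4,S8} and {S6}.
On input a, block {S0,S3,S4,S8} splits into {S3,S4,S8} and {S0}.
Stable partition: {S3,S4,S8} | {S5} | {S2} | {S6} | {S0} — 5 equivalence classes.
State S3 belongs to the block {S3,S4,S8}, which has 3 states.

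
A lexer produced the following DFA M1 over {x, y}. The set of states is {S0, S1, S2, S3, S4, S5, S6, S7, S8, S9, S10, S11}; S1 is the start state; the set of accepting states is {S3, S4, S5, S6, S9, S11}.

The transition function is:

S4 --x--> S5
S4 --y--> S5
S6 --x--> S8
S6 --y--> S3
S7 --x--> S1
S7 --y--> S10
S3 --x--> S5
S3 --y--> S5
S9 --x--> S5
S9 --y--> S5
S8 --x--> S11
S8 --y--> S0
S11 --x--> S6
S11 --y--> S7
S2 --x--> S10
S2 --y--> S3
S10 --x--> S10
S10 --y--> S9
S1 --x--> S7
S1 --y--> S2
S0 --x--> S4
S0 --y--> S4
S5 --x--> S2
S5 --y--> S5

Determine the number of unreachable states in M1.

No path from S1 leads to S0, S4, S6, S8, S11; the other 7 states are all reachable.

5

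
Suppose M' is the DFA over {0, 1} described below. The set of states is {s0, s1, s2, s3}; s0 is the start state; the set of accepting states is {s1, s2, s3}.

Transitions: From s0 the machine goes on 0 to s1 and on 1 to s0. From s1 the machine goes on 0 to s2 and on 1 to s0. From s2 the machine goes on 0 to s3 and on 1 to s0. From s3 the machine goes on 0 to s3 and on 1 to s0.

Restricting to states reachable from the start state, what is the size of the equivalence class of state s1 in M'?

3

Every state is reachable, so we keep all 4.
Initial partition by acceptance: {s1,s2,s3} | {s0}.
The partition is now stable with 2 blocks: {s1,s2,s3} | {s0}.
The equivalence class containing s1 is {s1,s2,s3}, of size 3.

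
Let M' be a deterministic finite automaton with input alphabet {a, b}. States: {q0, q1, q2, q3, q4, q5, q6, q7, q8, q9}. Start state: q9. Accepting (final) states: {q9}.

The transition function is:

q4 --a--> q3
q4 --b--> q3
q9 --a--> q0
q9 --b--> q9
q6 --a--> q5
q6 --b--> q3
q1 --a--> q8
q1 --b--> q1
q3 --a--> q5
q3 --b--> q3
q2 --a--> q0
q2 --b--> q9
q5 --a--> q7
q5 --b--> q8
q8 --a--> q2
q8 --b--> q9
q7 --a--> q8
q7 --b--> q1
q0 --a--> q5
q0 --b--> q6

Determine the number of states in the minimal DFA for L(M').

6

States {q4} cannot be reached from the start state, so discard them.
P0 = {q9} | {q0,q1,q2,q3,q5,q6,q7,q8}.
Split {q0,q1,q2,q3,q5,q6,q7,q8} by δ(·,b) → {q0,q1,q3,q5,q6,q7} and {q2,q8}.
Split {q0,q1,q3,q5,q6,q7} by δ(·,a) → {q0,q3,q5,q6} and {q1,q7}.
Refine {q0,q3,q5,q6} on symbol a: members go to different blocks, giving {q0,q3,q6} and {q5}.
On input a, block {q2,q8} splits into {q2} and {q8}.
The partition is now stable with 6 blocks: {q9} | {q0,q3,q6} | {q2} | {q1,q7} | {q5} | {q8}.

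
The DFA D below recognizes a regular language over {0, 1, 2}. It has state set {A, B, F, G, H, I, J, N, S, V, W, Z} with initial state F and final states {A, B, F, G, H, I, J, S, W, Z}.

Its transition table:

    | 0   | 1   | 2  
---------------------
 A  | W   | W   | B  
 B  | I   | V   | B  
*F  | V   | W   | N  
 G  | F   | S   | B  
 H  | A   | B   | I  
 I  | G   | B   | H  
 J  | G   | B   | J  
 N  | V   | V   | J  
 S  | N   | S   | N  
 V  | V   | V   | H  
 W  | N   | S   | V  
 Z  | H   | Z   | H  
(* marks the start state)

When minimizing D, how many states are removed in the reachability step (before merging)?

Starting at F and following transitions, the reachable set is {A, B, F, G, H, I, J, N, S, V, W}. That leaves Z unreachable — 1 in total.

1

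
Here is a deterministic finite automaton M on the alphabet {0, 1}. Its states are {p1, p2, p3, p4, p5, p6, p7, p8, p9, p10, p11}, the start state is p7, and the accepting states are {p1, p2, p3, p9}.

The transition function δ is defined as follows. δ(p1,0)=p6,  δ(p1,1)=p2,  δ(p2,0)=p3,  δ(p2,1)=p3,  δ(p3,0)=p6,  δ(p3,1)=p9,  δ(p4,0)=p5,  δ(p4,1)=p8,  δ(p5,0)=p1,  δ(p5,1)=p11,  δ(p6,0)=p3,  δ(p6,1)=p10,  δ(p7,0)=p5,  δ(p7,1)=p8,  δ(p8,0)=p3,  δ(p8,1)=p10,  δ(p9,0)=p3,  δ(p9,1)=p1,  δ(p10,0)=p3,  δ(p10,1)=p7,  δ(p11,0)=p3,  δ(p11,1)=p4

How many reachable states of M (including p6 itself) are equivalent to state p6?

3

All states are reachable from the start state.
P0 = {p1,p2,p3,p9} | {p4,p5,p6,p7,p8,p10,p11}.
Split {p1,p2,p3,p9} by δ(·,0) → {p1,p3} and {p2,p9}.
Split {p4,p5,p6,p7,p8,p10,p11} by δ(·,0) → {p5,p6,p8,p10,p11} and {p4,p7}.
Split {p5,p6,p8,p10,p11} by δ(·,1) → {p5,p6,p8} and {p10,p11}.
No further refinement is possible. Final partition (5 blocks): {p1,p3} | {p5,p6,p8} | {p2,p9} | {p4,p7} | {p10,p11}.
The equivalence class containing p6 is {p5,p6,p8}, of size 3.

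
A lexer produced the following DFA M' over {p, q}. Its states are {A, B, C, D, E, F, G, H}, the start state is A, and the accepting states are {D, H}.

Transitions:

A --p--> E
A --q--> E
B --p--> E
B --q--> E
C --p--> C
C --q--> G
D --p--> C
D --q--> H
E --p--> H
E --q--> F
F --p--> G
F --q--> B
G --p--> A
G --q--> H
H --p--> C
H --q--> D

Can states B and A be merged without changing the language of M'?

Yes

Start with accepting vs non-accepting: {D,H} | {A,B,C,E,F,G}.
Split {A,B,C,E,F,G} by δ(·,p) → {A,B,C,F,G} and {E}.
Refine {A,B,C,F,G} on symbol p: members go to different blocks, giving {C,F,G} and {A,B}.
Split {C,F,G} by δ(·,p) → {C,F} and {G}.
Split {C,F} by δ(·,p) → {C} and {F}.
The partition is now stable with 6 blocks: {D,H} | {C} | {E} | {A,B} | {G} | {F}.
B and A lie in the same block of the stable partition, so they are equivalent — no string distinguishes them.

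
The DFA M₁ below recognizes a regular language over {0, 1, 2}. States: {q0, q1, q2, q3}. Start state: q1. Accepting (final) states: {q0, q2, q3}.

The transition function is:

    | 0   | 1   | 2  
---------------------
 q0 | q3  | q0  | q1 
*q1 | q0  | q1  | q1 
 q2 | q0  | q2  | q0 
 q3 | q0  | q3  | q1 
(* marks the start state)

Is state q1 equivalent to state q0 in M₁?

States {q2} cannot be reached from the start state, so discard them.
P0 = {q0,q3} | {q1}.
Stable partition: {q0,q3} | {q1} — 2 equivalence classes.
q1 and q0 end up in different blocks, so they are distinguishable. For instance, the string 'ε' is accepted from only q0.

No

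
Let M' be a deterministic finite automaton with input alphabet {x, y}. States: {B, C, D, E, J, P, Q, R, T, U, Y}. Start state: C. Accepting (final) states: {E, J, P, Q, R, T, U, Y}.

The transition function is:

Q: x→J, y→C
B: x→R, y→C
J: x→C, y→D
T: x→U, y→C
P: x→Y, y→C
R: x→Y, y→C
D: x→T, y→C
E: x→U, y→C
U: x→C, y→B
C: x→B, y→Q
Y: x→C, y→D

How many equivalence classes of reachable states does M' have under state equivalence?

States {E,P} cannot be reached from the start state, so discard them.
Initial partition by acceptance: {J,Q,R,T,U,Y} | {B,C,D}.
On input x, block {J,Q,R,T,U,Y} splits into {J,U,Y} and {Q,R,T}.
On input x, block {B,C,D} splits into {B,D} and {C}.
No further refinement is possible. Final partition (4 blocks): {J,U,Y} | {B,D} | {Q,R,T} | {C}.

4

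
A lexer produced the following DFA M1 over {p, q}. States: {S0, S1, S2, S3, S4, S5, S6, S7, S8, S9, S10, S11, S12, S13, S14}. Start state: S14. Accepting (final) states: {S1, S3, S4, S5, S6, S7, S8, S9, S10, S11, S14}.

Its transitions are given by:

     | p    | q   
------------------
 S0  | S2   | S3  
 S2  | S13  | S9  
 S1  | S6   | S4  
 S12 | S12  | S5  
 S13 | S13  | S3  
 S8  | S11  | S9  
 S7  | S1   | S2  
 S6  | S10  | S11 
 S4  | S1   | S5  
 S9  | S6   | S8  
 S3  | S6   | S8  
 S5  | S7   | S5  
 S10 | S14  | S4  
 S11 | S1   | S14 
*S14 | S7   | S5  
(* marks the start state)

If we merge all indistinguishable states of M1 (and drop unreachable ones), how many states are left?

9

First remove the unreachable states {S0,S12}; 13 states remain.
Start with accepting vs non-accepting: {S1,S3,S4,S5,S6,S7,S8,S9,S10,S11,S14} | {S2,S13}.
Refine {S1,S3,S4,S5,S6,S7,S8,S9,S10,S11,S14} on symbol q: members go to different blocks, giving {S1,S3,S4,S5,S6,S8,S9,S10,S11,S14} and {S7}.
Split {S1,S3,S4,S5,S6,S8,S9,S10,S11,S14} by δ(·,p) → {S1,S3,S4,S6,S8,S9,S10,S11} and {S5,S14}.
Refine {S1,S3,S4,S6,S8,S9,S10,S11} on symbol p: members go to different blocks, giving {S1,S3,S4,S6,S8,S9,S11} and {S10}.
Refine {S1,S3,S4,S6,S8,S9,S11} on symbol p: members go to different blocks, giving {S1,S3,S4,S8,S9,S11} and {S6}.
On input p, block {S1,S3,S4,S8,S9,S11} splits into {S1,S3,S9} and {S4,S8,S11}.
Split {S4,S8,S11} by δ(·,p) → {S4,S11} and {S8}.
Refine {S1,S3,S9} on symbol q: members go to different blocks, giving {S3,S9} and {S1}.
Stable partition: {S3,S9} | {S2,S13} | {S7} | {S5,S14} | {S10} | {S6} | {S4,S11} | {S8} | {S1} — 9 equivalence classes.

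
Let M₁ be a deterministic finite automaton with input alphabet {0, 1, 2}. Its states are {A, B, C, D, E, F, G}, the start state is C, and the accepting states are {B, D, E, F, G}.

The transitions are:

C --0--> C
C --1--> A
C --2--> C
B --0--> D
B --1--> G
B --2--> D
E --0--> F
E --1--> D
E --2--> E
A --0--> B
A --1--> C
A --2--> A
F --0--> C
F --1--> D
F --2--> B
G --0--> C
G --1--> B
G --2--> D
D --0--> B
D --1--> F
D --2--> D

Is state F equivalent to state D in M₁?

First remove the unreachable states {E}; 6 states remain.
Start with accepting vs non-accepting: {B,D,F,G} | {A,C}.
Refine {B,D,F,G} on symbol 0: members go to different blocks, giving {B,D} and {F,G}.
On input 0, block {A,C} splits into {A} and {C}.
The partition is now stable with 4 blocks: {B,D} | {A} | {F,G} | {C}.
F and D end up in different blocks, so they are distinguishable. For instance, the string '0' is accepted from only D.

No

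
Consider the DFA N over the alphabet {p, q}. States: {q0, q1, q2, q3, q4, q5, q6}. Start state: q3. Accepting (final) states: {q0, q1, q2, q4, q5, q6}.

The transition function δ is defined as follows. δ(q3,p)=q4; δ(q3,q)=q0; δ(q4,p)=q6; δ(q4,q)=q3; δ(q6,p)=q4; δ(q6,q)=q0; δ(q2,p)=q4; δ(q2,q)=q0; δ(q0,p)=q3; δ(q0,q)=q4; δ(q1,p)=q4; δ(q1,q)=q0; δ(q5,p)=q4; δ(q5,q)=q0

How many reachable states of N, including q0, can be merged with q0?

1

First remove the unreachable states {q1,q2,q5}; 4 states remain.
Initial partition by acceptance: {q0,q4,q6} | {q3}.
Split {q0,q4,q6} by δ(·,p) → {q4,q6} and {q0}.
Split {q4,q6} by δ(·,q) → {q4} and {q6}.
The partition is now stable with 4 blocks: {q4} | {q3} | {q0} | {q6}.
The equivalence class containing q0 is {q0}, of size 1.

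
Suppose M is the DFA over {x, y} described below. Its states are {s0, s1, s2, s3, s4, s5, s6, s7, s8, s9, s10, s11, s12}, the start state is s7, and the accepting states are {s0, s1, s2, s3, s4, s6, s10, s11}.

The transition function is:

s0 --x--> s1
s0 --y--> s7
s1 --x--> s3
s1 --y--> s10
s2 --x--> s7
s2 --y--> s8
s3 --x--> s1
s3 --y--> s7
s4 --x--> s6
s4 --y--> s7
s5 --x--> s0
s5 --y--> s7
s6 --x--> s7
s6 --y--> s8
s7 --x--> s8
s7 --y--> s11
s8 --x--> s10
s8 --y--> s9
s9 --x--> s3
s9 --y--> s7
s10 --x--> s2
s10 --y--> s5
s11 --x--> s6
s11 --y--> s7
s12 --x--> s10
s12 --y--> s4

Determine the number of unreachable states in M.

2

Starting at s7 and following transitions, the reachable set is {s0, s1, s2, s3, s5, s6, s7, s8, s9, s10, s11}. That leaves s4, s12 unreachable — 2 in total.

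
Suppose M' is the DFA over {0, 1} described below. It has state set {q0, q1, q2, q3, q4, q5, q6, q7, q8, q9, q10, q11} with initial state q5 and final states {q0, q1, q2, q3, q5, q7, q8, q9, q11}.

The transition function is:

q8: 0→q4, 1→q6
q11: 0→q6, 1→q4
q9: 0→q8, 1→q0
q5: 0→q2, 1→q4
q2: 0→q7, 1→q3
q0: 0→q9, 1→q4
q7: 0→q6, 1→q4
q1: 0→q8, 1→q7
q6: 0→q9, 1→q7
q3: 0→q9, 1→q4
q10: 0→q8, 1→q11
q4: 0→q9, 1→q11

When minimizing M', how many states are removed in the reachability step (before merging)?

No path from q5 leads to q1, q10; the other 10 states are all reachable.

2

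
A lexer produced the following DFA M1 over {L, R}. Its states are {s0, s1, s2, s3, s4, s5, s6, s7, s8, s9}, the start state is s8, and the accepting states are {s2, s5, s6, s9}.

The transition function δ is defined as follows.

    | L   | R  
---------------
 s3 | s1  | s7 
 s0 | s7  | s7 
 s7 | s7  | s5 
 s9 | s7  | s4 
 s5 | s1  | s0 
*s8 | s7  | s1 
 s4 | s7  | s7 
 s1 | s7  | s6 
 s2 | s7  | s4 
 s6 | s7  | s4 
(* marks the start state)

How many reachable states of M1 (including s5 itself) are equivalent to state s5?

2

States {s2,s3,s9} cannot be reached from the start state, so discard them.
P0 = {s5,s6} | {s0,s1,s4,s7,s8}.
Split {s0,s1,s4,s7,s8} by δ(·,R) → {s0,s4,s8} and {s1,s7}.
Stable partition: {s5,s6} | {s0,s4,s8} | {s1,s7} — 3 equivalence classes.
State s5 belongs to the block {s5,s6}, which has 2 states.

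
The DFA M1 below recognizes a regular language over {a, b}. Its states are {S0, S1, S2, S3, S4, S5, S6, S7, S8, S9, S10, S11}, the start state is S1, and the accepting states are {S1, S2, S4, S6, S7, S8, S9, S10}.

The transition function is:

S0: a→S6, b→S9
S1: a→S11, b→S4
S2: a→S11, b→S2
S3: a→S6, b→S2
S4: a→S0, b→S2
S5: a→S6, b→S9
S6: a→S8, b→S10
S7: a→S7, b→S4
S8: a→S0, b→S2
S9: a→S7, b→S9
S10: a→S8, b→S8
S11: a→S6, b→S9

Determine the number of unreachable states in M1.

Starting at S1 and following transitions, the reachable set is {S0, S1, S2, S4, S6, S7, S8, S9, S10, S11}. That leaves S3, S5 unreachable — 2 in total.

2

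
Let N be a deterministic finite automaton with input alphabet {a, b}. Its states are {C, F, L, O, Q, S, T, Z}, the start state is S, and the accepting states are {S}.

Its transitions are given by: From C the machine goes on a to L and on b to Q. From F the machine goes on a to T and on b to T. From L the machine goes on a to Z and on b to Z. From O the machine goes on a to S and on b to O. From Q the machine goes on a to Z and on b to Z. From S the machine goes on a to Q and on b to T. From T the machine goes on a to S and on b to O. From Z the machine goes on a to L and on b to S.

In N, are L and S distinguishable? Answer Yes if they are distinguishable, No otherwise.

First remove the unreachable states {C,F}; 6 states remain.
Start with accepting vs non-accepting: {S} | {L,O,Q,T,Z}.
Split {L,O,Q,T,Z} by δ(·,a) → {L,Q,Z} and {O,T}.
Refine {L,Q,Z} on symbol b: members go to different blocks, giving {L,Q} and {Z}.
The partition is now stable with 4 blocks: {S} | {L,Q} | {O,T} | {Z}.
L and S end up in different blocks, so they are distinguishable. For instance, the string 'ε' is accepted from only S.

Yes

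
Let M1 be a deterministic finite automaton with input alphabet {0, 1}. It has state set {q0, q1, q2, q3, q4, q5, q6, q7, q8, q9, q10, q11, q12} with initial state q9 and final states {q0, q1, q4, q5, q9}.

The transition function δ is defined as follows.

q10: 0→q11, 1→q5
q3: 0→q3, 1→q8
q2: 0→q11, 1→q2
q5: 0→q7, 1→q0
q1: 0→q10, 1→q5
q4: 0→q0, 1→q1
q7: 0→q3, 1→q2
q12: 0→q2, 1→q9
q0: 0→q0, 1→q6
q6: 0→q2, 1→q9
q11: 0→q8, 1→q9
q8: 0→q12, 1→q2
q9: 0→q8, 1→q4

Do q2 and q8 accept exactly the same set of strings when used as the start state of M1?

Yes

All states are reachable from the start state.
Start with accepting vs non-accepting: {q0,q1,q4,q5,q9} | {q2,q3,q6,q7,q8,q10,q11,q12}.
Refine {q0,q1,q4,q5,q9} on symbol 0: members go to different blocks, giving {q1,q5,q9} and {q0,q4}.
Refine {q1,q5,q9} on symbol 1: members go to different blocks, giving {q5,q9} and {q1}.
On input 1, block {q2,q3,q6,q7,q8,q10,q11,q12} splits into {q2,q3,q7,q8} and {q6,q10,q11,q12}.
Refine {q2,q3,q7,q8} on symbol 0: members go to different blocks, giving {q2,q8} and {q3,q7}.
Refine {q5,q9} on symbol 0: members go to different blocks, giving {q5} and {q9}.
Refine {q0,q4} on symbol 1: members go to different blocks, giving {q0} and {q4}.
Refine {q6,q10,q11,q12} on symbol 0: members go to different blocks, giving {q6,q11,q12} and {q10}.
Stable partition: {q5} | {q2,q8} | {q0} | {q1} | {q6,q11,q12} | {q3,q7} | {q9} | {q4} | {q10} — 9 equivalence classes.
q2 and q8 lie in the same block of the stable partition, so they are equivalent — no string distinguishes them.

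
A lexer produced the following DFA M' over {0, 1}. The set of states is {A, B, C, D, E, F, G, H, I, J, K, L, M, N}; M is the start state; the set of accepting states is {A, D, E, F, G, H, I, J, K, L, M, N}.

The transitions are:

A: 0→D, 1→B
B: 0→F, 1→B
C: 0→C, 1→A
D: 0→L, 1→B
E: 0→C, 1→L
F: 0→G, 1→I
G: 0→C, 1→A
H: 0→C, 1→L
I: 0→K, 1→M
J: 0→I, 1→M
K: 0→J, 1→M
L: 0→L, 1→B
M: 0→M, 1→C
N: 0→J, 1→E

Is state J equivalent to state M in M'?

No

First remove the unreachable states {E,H,N}; 11 states remain.
Initial partition by acceptance: {A,D,F,G,I,J,K,L,M} | {B,C}.
Split {A,D,F,G,I,J,K,L,M} by δ(·,0) → {A,D,F,I,J,K,L,M} and {G}.
Refine {A,D,F,I,J,K,L,M} on symbol 0: members go to different blocks, giving {A,D,I,J,K,L,M} and {F}.
Refine {A,D,I,J,K,L,M} on symbol 1: members go to different blocks, giving {A,D,L,M} and {I,J,K}.
Refine {B,C} on symbol 0: members go to different blocks, giving {B} and {C}.
Refine {A,D,L,M} on symbol 1: members go to different blocks, giving {A,D,L} and {M}.
Stable partition: {A,D,L} | {B} | {G} | {F} | {I,J,K} | {C} | {M} — 7 equivalence classes.
J and M end up in different blocks, so they are distinguishable. For instance, the string '1' is accepted from only J.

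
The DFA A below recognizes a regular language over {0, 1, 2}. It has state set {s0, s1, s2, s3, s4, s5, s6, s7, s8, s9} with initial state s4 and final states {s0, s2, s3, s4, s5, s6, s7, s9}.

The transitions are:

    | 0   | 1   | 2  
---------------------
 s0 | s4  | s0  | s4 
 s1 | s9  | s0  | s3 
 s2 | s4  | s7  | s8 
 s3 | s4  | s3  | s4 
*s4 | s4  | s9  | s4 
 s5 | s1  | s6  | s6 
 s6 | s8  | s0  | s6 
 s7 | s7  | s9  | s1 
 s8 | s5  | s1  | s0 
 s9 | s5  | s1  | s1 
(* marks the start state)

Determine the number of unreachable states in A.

2

No path from s4 leads to s2, s7; the other 8 states are all reachable.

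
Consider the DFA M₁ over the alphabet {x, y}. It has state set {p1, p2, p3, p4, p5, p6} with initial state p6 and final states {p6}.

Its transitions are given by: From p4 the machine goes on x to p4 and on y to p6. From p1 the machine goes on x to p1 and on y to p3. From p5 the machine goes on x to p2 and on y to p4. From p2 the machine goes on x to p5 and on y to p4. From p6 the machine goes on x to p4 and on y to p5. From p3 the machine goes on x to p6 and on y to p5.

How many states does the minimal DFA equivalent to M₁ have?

States {p1,p3} cannot be reached from the start state, so discard them.
Initial partition by acceptance: {p6} | {p2,p4,p5}.
On input y, block {p2,p4,p5} splits into {p2,p5} and {p4}.
Stable partition: {p6} | {p2,p5} | {p4} — 3 equivalence classes.

3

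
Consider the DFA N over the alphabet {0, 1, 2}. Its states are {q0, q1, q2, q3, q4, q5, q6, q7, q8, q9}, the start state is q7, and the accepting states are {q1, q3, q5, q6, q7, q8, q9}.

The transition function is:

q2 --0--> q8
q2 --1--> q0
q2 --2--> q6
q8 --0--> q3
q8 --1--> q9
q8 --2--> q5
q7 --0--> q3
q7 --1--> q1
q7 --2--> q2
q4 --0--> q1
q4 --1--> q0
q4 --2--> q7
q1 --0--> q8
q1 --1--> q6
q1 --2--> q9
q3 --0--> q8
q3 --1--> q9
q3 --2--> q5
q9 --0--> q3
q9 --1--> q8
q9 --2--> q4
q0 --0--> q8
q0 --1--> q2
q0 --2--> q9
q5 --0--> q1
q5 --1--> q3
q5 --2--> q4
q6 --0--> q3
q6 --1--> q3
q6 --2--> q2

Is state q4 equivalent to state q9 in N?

No

Initial partition by acceptance: {q1,q3,q5,q6,q7,q8,q9} | {q0,q2,q4}.
Refine {q1,q3,q5,q6,q7,q8,q9} on symbol 2: members go to different blocks, giving {q5,q6,q7,q9} and {q1,q3,q8}.
Stable partition: {q5,q6,q7,q9} | {q0,q2,q4} | {q1,q3,q8} — 3 equivalence classes.
q4 and q9 end up in different blocks, so they are distinguishable. For instance, the string 'ε' is accepted from only q9.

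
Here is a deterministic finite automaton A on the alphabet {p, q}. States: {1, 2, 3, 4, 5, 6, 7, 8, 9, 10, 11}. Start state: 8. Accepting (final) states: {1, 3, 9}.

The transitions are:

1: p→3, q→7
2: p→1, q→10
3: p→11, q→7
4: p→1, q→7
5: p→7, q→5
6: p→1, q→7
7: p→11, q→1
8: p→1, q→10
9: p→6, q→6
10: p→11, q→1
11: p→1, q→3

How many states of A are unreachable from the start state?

BFS from 8 reaches {1, 3, 7, 8, 10, 11}; the 5 state(s) 2, 4, 5, 6, 9 are never visited.

5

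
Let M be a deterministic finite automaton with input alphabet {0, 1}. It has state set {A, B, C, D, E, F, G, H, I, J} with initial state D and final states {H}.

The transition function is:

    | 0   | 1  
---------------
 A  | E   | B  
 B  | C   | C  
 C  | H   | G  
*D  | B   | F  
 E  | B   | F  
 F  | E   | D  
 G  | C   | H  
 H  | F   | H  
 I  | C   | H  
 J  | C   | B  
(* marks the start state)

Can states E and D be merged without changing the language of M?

Yes

Reachable states from the start: {B,C,D,E,F,G,H}. Unreachable: {A,I,J} — drop them.
Start with accepting vs non-accepting: {H} | {B,C,D,E,F,G}.
On input 0, block {B,C,D,E,F,G} splits into {B,D,E,F,G} and {C}.
On input 0, block {B,D,E,F,G} splits into {D,E,F} and {B,G}.
Split {D,E,F} by δ(·,0) → {D,E} and {F}.
Split {B,G} by δ(·,1) → {B} and {G}.
Stable partition: {H} | {D,E} | {C} | {B} | {F} | {G} — 6 equivalence classes.
E and D lie in the same block of the stable partition, so they are equivalent — no string distinguishes them.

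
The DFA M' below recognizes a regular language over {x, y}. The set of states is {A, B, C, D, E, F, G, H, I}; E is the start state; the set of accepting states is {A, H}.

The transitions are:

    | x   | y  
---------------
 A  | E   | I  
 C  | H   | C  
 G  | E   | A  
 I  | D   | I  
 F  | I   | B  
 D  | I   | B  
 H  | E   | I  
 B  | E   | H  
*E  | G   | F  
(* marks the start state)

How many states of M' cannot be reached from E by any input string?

1

BFS from E reaches {A, B, D, E, F, G, H, I}; the 1 state(s) C are never visited.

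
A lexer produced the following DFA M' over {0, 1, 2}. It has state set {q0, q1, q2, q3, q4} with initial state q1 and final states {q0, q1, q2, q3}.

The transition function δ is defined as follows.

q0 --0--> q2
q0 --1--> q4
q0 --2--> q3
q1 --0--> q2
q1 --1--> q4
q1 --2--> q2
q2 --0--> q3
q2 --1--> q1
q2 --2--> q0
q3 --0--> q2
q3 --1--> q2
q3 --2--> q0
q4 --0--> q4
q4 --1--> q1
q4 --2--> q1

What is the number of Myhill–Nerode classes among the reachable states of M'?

P0 = {q0,q1,q2,q3} | {q4}.
On input 1, block {q0,q1,q2,q3} splits into {q0,q1} and {q2,q3}.
On input 1, block {q2,q3} splits into {q2} and {q3}.
Split {q0,q1} by δ(·,2) → {q0} and {q1}.
No further refinement is possible. Final partition (5 blocks): {q0} | {q4} | {q2} | {q3} | {q1}.

5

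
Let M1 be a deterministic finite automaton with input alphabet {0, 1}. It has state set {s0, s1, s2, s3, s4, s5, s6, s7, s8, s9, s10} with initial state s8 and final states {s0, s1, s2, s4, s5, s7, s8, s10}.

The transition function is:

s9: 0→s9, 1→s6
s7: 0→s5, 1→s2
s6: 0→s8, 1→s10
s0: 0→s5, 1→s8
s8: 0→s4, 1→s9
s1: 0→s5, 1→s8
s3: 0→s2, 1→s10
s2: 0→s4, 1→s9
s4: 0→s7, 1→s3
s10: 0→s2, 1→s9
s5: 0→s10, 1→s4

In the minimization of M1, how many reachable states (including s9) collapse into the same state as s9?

Reachable states from the start: {s2,s3,s4,s5,s6,s7,s8,s9,s10}. Unreachable: {s0,s1} — drop them.
P0 = {s2,s4,s5,s7,s8,s10} | {s3,s6,s9}.
On input 1, block {s2,s4,s5,s7,s8,s10} splits into {s2,s4,s8,s10} and {s5,s7}.
On input 0, block {s2,s4,s8,s10} splits into {s2,s8,s10} and {s4}.
On input 0, block {s2,s8,s10} splits into {s2,s8} and {s10}.
On input 0, block {s3,s6,s9} splits into {s3,s6} and {s9}.
Split {s5,s7} by δ(·,0) → {s5} and {s7}.
Stable partition: {s2,s8} | {s3,s6} | {s5} | {s4} | {s10} | {s9} | {s7} — 7 equivalence classes.
The equivalence class containing s9 is {s9}, of size 1.

1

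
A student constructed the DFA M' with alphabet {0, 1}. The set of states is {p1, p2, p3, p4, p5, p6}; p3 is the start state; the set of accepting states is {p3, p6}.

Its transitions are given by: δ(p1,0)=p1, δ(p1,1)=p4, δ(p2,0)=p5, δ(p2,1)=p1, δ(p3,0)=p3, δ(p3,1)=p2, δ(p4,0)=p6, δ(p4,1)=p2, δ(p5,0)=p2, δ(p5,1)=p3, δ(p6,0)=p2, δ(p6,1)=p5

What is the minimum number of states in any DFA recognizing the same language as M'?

Start with accepting vs non-accepting: {p3,p6} | {p1,p2,p4,p5}.
On input 0, block {p3,p6} splits into {p3} and {p6}.
Split {p1,p2,p4,p5} by δ(·,0) → {p1,p2,p5} and {p4}.
Refine {p1,p2,p5} on symbol 1: members go to different blocks, giving {p1} and {p2} and {p5}.
No further refinement is possible. Final partition (6 blocks): {p3} | {p1} | {p6} | {p4} | {p2} | {p5}.

6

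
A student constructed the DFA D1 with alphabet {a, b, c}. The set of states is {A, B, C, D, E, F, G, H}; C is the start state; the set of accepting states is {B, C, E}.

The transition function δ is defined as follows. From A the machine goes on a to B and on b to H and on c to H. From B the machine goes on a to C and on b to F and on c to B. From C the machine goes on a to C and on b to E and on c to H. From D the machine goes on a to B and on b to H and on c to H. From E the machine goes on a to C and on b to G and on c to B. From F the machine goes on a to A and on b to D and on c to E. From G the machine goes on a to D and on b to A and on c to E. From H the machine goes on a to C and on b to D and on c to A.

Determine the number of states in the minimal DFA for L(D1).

All states are reachable from the start state.
Start with accepting vs non-accepting: {B,C,E} | {A,D,F,G,H}.
Refine {B,C,E} on symbol b: members go to different blocks, giving {B,E} and {C}.
Refine {A,D,F,G,H} on symbol a: members go to different blocks, giving {A,D} and {F,G} and {H}.
The partition is now stable with 5 blocks: {B,E} | {A,D} | {C} | {F,G} | {H}.

5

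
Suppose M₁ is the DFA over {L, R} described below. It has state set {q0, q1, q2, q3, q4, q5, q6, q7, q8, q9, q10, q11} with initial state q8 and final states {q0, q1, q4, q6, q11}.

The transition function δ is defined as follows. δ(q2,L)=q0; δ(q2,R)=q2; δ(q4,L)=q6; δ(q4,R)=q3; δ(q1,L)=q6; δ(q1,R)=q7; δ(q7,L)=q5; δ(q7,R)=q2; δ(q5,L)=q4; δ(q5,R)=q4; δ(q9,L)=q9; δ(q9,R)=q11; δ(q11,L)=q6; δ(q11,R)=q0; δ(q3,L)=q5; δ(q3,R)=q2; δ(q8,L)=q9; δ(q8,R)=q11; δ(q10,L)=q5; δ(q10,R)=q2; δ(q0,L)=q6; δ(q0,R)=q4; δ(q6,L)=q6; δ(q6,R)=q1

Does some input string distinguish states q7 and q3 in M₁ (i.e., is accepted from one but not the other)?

No

First remove the unreachable states {q10}; 11 states remain.
Initial partition by acceptance: {q0,q1,q4,q6,q11} | {q2,q3,q5,q7,q8,q9}.
Split {q0,q1,q4,q6,q11} by δ(·,R) → {q0,q6,q11} and {q1,q4}.
Split {q0,q6,q11} by δ(·,R) → {q0,q6} and {q11}.
On input L, block {q2,q3,q5,q7,q8,q9} splits into {q3,q7,q8,q9} and {q2} and {q5}.
Split {q3,q7,q8,q9} by δ(·,L) → {q3,q7} and {q8,q9}.
The partition is now stable with 7 blocks: {q0,q6} | {q3,q7} | {q1,q4} | {q11} | {q2} | {q5} | {q8,q9}.
q7 and q3 lie in the same block of the stable partition, so they are equivalent — no string distinguishes them.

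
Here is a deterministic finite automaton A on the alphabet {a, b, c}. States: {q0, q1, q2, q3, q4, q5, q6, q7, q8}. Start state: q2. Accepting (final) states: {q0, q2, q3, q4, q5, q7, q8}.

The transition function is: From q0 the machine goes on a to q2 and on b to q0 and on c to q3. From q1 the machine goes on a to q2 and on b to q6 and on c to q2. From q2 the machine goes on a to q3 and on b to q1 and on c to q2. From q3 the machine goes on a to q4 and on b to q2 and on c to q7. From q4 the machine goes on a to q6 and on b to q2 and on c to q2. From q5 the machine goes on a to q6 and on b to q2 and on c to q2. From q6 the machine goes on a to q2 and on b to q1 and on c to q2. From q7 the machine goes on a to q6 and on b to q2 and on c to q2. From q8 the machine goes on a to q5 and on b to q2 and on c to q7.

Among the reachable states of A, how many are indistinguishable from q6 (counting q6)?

First remove the unreachable states {q0,q5,q8}; 6 states remain.
Initial partition by acceptance: {q2,q3,q4,q7} | {q1,q6}.
On input a, block {q2,q3,q4,q7} splits into {q2,q3} and {q4,q7}.
Split {q2,q3} by δ(·,a) → {q2} and {q3}.
Stable partition: {q2} | {q1,q6} | {q4,q7} | {q3} — 4 equivalence classes.
State q6 belongs to the block {q1,q6}, which has 2 states.

2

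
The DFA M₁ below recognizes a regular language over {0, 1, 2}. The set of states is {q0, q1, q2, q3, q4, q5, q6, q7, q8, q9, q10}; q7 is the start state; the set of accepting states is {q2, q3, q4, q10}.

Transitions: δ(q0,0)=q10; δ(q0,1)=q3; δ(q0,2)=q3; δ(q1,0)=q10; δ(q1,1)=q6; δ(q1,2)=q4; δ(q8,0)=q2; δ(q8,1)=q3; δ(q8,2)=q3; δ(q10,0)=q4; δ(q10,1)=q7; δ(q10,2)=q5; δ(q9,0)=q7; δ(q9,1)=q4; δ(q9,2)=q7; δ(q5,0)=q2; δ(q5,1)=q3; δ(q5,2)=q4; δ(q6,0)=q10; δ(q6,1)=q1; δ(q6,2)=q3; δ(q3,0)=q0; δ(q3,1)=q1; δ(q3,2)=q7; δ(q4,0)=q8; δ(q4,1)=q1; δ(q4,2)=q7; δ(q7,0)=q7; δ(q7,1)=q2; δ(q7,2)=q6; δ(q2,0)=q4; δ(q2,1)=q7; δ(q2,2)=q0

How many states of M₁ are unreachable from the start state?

1

Starting at q7 and following transitions, the reachable set is {q0, q1, q2, q3, q4, q5, q6, q7, q8, q10}. That leaves q9 unreachable — 1 in total.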